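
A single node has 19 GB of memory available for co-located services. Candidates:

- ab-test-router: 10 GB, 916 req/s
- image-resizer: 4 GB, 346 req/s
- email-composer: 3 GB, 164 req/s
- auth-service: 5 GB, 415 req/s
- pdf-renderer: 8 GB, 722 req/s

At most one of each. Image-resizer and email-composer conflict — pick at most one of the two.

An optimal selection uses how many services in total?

The maximum throughput within 19 GB is 1677.
One optimal bundle: ab-test-router + image-resizer + auth-service (19 GB).
Every optimal selection uses 3 services.

3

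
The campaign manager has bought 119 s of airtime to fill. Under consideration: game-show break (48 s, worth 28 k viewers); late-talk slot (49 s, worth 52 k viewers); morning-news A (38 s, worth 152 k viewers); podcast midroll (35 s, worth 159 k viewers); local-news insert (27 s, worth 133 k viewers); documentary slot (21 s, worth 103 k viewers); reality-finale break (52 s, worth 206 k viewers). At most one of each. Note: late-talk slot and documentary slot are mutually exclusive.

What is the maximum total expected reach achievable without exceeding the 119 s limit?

498

Ranking by ratio (expected reach/s): local-news insert 4.93, documentary slot 4.90, podcast midroll 4.54, morning-news A 4.00.
Filling by ratio: podcast midroll + local-news insert + documentary slot for 395, with 36 s left unused.
Dropping documentary slot frees 21 s; slotting in reality-finale break (52 s) lifts the total to 498 at 114 s.
Runner-up morning-news A + local-news insert + reality-finale break tops out at 491.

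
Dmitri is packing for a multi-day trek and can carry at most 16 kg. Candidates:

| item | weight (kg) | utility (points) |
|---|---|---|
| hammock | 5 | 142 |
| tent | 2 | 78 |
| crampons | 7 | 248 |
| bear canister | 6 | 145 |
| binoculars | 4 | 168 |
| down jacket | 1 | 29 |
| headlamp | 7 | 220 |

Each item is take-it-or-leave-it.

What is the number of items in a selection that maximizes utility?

The maximum utility within 16 kg is 558.
hammock + crampons + binoculars hits 558 at 16 kg.
Any selection reaching 558 contains exactly 3 items.

3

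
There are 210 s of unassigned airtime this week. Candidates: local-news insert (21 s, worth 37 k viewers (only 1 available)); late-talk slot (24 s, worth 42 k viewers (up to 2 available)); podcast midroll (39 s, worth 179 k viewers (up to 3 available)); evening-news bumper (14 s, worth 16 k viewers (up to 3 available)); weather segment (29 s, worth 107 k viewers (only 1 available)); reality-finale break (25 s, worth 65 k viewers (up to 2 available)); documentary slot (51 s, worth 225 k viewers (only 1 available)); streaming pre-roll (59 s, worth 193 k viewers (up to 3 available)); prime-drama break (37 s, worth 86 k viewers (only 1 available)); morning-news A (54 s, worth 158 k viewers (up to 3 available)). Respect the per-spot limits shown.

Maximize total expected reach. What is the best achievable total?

869

The ratio ordering already packs tightly: 3×podcast midroll + weather segment + documentary slot, 197 s, 869.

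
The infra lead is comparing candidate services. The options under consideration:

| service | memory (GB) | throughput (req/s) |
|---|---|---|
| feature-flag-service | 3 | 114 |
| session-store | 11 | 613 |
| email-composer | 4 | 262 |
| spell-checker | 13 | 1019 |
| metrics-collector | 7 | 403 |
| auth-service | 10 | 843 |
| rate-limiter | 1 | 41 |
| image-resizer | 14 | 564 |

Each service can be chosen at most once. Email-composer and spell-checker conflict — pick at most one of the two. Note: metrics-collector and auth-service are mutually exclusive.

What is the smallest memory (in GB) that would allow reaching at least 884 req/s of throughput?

11

Minimise GB subject to total throughput ≥ 884.
auth-service + rate-limiter: 884 throughput at 11 GB.
Below 11 GB the best achievable stays under 884.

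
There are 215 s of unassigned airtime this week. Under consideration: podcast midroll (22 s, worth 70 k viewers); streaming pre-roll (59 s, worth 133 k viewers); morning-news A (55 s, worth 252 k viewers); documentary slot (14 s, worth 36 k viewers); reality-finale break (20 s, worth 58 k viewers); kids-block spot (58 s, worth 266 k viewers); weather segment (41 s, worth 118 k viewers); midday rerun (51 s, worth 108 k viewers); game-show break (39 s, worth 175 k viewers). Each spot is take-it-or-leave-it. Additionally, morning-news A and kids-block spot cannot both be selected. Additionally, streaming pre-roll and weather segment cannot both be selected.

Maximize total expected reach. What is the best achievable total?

738

Ranking by ratio (expected reach/s): kids-block spot 4.59, morning-news A 4.58, game-show break 4.49, podcast midroll 3.18.
Podcast midroll + streaming pre-roll + documentary slot + reality-finale break + kids-block spot + game-show break uses 212 of the 215 s and totals 738.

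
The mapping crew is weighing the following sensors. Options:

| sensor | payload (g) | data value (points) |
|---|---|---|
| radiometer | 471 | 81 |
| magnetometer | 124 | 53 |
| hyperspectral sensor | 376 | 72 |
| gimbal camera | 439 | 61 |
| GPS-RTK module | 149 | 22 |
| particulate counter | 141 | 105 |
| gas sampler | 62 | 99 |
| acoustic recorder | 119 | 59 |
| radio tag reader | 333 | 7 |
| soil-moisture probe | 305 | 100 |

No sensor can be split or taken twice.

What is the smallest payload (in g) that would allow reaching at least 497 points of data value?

Need the lightest bundle worth ≥ 497.
radiometer + magnetometer + particulate counter + gas sampler + acoustic recorder + soil-moisture probe: 497 data value at 1222 g.
No combination under 1222 g hits 497.

1222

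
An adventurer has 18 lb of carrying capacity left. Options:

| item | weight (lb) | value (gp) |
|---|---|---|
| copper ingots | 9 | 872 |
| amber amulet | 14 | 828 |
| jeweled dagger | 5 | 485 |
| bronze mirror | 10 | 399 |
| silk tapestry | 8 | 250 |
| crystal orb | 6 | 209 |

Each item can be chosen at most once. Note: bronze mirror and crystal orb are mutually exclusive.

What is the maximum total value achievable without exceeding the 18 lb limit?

1357

Best packing: copper ingots + jeweled dagger — 14 lb, 1357 total.
Runner-up copper ingots + silk tapestry tops out at 1122.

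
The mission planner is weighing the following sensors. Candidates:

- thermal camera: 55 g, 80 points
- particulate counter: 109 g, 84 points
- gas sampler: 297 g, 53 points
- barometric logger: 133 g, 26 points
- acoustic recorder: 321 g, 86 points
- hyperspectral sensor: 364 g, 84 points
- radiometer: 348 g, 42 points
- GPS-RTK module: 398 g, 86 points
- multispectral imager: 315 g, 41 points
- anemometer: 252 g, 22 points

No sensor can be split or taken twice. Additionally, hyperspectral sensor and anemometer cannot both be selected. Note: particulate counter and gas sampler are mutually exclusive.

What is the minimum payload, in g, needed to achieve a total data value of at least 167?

297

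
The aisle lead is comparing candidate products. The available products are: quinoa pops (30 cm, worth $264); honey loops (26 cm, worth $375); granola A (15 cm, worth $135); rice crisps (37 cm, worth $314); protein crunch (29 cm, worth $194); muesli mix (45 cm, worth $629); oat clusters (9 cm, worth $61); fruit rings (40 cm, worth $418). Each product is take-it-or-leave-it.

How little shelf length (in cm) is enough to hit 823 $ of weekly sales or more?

Minimise cm subject to total weekly sales ≥ 823.
Taking granola A + muesli mix + oat clusters gives 825 (≥ 823) for 69 cm.
No combination under 69 cm hits 823.

69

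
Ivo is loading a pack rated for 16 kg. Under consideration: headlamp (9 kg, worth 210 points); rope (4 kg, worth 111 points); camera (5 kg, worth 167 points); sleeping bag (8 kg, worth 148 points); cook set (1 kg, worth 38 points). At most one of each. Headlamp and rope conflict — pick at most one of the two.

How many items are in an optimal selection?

3

Best achievable utility is 415.
For example headlamp + camera + cook set achieves it, using 15 kg.
Any selection reaching 415 contains exactly 3 items.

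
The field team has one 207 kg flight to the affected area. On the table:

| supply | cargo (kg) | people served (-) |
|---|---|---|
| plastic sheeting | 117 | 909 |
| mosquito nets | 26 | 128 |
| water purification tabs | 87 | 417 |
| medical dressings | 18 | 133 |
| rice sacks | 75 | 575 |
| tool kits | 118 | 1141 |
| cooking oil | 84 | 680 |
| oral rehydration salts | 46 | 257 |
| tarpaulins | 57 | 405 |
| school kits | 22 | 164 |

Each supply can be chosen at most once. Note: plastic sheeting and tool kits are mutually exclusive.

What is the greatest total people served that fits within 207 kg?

Taking tool kits + cooking oil: 202 kg used, 1821 in people served.
Next best is rice sacks + tool kits at 1716 (193 kg) — short by 105.

1821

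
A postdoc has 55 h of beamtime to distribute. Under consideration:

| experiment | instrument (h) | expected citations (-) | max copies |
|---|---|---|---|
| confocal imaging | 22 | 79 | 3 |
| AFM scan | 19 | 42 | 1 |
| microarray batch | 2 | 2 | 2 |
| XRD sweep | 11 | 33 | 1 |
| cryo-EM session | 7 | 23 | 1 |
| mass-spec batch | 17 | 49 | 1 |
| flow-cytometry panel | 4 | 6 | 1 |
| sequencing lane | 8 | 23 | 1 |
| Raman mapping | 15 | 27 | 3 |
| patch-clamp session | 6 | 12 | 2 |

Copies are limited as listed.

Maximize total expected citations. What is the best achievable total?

191

A density-first pass picks 2×confocal imaging + cryo-EM session + flow-cytometry panel — 187 at 55 h.
Dropping cryo-EM session and flow-cytometry panel frees 11 h; slotting in XRD sweep (11 h) lifts the total to 191 at 55 h.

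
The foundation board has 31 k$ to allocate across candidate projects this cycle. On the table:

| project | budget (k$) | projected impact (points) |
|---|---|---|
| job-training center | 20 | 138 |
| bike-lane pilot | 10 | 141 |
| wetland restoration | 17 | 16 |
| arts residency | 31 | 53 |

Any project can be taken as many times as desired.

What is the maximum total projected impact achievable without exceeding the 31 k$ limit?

Taking 3×bike-lane pilot: 30 k$ used, 423 in projected impact.
No other feasible combination exceeds 423.

423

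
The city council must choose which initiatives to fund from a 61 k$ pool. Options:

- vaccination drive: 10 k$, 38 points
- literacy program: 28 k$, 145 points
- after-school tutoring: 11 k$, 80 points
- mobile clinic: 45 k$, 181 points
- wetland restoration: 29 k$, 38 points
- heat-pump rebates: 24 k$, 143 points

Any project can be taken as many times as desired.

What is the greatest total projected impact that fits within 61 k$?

400

5×after-school tutoring uses 55 of the 61 k$ and totals 400.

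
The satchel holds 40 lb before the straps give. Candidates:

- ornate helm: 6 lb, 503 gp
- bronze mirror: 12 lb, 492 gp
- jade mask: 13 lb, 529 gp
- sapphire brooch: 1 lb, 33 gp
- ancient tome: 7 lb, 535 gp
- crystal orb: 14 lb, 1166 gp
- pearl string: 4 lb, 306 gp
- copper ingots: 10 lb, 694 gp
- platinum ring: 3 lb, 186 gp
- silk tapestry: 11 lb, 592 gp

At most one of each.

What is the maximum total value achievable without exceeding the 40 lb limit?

3084

Greedy by ratio would take ornate helm + sapphire brooch + ancient tome + crystal orb + pearl string + platinum ring: 35 lb used, total 2729.
The 5 lb tied up in sapphire brooch and pearl string is better spent on copper ingots — total rises to 3084 (40 lb).
The closest alternative, ornate helm + sapphire brooch + ancient tome + crystal orb + copper ingots, reaches only 2931.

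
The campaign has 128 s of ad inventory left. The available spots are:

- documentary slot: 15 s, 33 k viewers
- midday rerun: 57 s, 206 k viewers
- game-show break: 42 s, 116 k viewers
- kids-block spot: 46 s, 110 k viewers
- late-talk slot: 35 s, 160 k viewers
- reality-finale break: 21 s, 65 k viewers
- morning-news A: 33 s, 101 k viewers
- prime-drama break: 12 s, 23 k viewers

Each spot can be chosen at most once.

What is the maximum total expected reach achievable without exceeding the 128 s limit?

Density check — late-talk slot 4.57, midday rerun 3.61, reality-finale break 3.10, morning-news A 3.06 are the best per s.
Taking the top-ratio spots first gives documentary slot + midday rerun + late-talk slot + reality-finale break for 464 (128 s).
The 36 s tied up in documentary slot and reality-finale break is better spent on morning-news A — total rises to 467 (125 s).
The closest alternative, documentary slot + midday rerun + late-talk slot + reality-finale break, reaches only 464.

467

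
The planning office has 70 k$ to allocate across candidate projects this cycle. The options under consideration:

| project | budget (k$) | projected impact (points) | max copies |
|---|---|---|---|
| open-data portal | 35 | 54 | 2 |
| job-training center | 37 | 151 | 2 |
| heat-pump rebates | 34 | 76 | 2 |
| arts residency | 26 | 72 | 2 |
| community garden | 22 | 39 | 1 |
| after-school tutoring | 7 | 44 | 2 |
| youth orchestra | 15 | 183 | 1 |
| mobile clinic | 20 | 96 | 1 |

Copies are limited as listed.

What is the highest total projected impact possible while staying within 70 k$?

422

Filling by ratio: 2×after-school tutoring + youth orchestra + mobile clinic for 367, with 21 k$ left unused.
Replace mobile clinic with job-training center: the trade gains 55 net, giving 422 at 66 k$.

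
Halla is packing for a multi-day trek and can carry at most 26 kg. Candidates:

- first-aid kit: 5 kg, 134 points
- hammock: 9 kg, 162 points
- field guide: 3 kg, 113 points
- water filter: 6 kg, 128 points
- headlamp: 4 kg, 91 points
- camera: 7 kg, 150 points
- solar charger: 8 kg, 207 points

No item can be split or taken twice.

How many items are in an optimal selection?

5

Best achievable utility is 673.
For example first-aid kit + field guide + water filter + headlamp + solar charger achieves it, using 26 kg.
All optima have 5 items.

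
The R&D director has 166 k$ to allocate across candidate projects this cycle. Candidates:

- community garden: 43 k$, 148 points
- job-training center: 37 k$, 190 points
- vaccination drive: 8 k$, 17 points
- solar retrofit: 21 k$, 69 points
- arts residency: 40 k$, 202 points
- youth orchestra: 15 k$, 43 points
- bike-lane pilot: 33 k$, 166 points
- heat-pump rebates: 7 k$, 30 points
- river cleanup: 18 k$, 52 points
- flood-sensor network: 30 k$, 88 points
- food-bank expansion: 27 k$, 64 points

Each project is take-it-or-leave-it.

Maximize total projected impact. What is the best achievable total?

736

Community garden + job-training center + arts residency + bike-lane pilot + heat-pump rebates uses 160 of the 166 k$ and totals 736.
Next best is job-training center + arts residency + bike-lane pilot + heat-pump rebates + river cleanup + flood-sensor network at 728 (165 k$) — short by 8.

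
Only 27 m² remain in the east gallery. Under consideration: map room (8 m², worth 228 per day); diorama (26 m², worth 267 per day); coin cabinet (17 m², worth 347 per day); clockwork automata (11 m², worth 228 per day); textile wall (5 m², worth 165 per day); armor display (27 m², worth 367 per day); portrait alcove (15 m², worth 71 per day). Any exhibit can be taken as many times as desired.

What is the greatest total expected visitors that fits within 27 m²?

5×textile wall uses 25 of the 27 m² and totals 825.
Every other selection either busts 27 m² or fails to beat 825.

825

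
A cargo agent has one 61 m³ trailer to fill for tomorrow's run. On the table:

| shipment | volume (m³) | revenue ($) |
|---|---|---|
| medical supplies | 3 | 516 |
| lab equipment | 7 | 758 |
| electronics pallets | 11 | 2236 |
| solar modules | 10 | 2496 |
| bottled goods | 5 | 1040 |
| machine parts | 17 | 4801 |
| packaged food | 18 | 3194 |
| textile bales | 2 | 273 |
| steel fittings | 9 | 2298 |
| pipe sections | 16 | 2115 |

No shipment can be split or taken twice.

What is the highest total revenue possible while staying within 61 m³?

Greedy by ratio would take medical supplies + electronics pallets + solar modules + bottled goods + machine parts + textile bales + steel fittings: 57 m³ used, total 13660.
Dropping medical supplies and electronics pallets frees 14 m³; slotting in packaged food (18 m³) lifts the total to 14102 at 61 m³.
Nothing else within 61 m³ beats 14102.

14102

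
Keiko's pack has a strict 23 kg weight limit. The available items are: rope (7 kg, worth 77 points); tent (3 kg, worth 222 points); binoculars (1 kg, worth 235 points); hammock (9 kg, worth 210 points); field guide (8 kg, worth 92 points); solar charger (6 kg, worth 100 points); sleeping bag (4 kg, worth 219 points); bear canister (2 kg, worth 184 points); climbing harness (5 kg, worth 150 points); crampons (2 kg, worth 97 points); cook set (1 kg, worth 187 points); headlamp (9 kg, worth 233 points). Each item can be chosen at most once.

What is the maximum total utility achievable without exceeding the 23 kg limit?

1377

Ranking by ratio (utility/kg): binoculars 235.00, cook set 187.00, bear canister 92.00.
The ratio heuristic lands on tent + binoculars + sleeping bag + bear canister + climbing harness + crampons + cook set (1294) but leaves 5 kg idle.
The 5 kg tied up in climbing harness is better spent on headlamp — total rises to 1377 (22 kg).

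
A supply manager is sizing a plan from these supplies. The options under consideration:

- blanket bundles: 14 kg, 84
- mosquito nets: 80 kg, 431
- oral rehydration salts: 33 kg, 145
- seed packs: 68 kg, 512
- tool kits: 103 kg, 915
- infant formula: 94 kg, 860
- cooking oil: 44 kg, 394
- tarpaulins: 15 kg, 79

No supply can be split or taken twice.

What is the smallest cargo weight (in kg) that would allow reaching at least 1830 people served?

211

Minimise kg subject to total people served ≥ 1830.
Taking blanket bundles + tool kits + infant formula gives 1859 (≥ 1830) for 211 kg.
Below 211 kg the best achievable stays under 1830.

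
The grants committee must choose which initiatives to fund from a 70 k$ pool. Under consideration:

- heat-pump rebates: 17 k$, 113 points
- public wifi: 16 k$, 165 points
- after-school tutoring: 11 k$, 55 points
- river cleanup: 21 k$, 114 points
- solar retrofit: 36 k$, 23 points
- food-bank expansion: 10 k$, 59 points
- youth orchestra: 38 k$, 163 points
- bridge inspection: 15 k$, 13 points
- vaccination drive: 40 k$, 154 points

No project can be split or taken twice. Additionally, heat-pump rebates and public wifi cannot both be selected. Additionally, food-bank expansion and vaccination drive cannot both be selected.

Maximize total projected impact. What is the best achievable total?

393

Best packing: public wifi + after-school tutoring + river cleanup + food-bank expansion — 58 k$, 393 total.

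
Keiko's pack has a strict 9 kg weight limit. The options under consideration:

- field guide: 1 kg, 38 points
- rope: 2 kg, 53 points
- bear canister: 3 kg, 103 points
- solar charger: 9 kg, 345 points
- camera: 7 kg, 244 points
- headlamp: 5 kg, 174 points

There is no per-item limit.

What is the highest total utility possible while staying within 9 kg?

345

Best packing: solar charger — 9 kg, 345 total.
No other feasible combination exceeds 345.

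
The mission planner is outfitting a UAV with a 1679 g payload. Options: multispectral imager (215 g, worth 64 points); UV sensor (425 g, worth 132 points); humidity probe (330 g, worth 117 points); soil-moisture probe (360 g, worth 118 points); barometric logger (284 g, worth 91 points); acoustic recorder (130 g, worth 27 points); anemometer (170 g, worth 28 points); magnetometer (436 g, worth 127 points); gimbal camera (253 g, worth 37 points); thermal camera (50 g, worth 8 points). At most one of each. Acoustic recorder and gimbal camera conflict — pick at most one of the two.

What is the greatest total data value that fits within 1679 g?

Best packing: multispectral imager + UV sensor + humidity probe + soil-moisture probe + barometric logger + thermal camera — 1664 g, 530 total.

530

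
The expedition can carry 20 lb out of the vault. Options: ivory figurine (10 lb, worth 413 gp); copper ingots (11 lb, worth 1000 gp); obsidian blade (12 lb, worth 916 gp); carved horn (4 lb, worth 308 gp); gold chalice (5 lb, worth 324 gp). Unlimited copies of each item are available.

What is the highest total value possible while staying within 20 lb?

Greedy by ratio would take copper ingots + 2×carved horn: 19 lb used, total 1616.
The 4 lb tied up in carved horn is better spent on gold chalice — total rises to 1632 (20 lb).
Nothing else within 20 lb beats 1632.

1632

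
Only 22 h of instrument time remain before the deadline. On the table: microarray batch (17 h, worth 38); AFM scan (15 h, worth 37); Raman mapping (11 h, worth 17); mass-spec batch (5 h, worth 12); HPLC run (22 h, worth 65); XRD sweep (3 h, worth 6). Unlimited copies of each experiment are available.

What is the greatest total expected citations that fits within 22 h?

65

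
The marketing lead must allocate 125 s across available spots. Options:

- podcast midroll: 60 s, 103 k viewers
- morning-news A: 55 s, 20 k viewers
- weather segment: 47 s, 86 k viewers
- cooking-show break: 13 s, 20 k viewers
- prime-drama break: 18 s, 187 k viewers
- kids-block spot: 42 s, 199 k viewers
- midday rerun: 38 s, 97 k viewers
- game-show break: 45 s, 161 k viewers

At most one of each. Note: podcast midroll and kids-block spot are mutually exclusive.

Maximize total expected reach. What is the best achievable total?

567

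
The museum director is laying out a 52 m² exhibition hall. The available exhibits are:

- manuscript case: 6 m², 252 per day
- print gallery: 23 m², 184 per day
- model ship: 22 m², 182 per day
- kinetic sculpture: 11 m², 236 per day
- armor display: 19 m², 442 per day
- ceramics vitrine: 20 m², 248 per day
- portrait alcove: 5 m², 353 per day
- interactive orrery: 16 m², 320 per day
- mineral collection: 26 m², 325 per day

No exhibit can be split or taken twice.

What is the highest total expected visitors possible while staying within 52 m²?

1367

Taking the top-ratio exhibits first gives manuscript case + kinetic sculpture + armor display + portrait alcove for 1283 (41 m²).
Dropping kinetic sculpture frees 11 m²; slotting in interactive orrery (16 m²) lifts the total to 1367 at 46 m².
Next best is kinetic sculpture + armor display + portrait alcove + interactive orrery at 1351 (51 m²) — short by 16.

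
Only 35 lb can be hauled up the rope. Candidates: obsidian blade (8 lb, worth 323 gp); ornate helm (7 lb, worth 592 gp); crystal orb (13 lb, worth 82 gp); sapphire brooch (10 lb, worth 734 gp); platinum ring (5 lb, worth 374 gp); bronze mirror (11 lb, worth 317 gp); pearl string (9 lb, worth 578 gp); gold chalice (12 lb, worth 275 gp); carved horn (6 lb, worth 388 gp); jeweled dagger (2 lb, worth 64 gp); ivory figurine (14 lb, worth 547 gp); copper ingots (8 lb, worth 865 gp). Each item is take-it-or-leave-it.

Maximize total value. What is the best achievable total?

2797

Taking the top-ratio items first gives ornate helm + sapphire brooch + platinum ring + jeweled dagger + copper ingots for 2629 (32 lb).
Dropping sapphire brooch and jeweled dagger frees 12 lb; slotting in pearl string + carved horn (15 lb) lifts the total to 2797 at 35 lb.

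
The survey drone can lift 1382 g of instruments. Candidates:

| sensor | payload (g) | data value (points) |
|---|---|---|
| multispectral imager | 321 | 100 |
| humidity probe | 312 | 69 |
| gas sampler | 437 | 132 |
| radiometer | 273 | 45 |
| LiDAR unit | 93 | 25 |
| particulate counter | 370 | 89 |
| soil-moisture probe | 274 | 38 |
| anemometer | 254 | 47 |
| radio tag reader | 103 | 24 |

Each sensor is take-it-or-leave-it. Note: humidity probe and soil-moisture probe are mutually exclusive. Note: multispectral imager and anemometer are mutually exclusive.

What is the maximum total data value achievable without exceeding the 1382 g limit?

370

The ratio ordering already packs tightly: multispectral imager + gas sampler + LiDAR unit + particulate counter + radio tag reader, 1324 g, 370.
Every other selection either busts 1382 g or breaks a pairing rule or fails to beat 370.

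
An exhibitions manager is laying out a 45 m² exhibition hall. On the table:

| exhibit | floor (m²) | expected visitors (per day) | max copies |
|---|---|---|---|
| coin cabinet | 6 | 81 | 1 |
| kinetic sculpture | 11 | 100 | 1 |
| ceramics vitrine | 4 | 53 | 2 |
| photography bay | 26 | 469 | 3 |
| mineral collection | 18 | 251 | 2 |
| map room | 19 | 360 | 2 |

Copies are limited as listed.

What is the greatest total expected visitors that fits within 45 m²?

829

Density check — map room 18.95, photography bay 18.04, mineral collection 13.94, coin cabinet 13.50 are the best per m².
Taking the top-ratio exhibits first gives coin cabinet + 2×map room for 801 (44 m²).
Dropping coin cabinet and map room frees 25 m²; slotting in photography bay (26 m²) lifts the total to 829 at 45 m².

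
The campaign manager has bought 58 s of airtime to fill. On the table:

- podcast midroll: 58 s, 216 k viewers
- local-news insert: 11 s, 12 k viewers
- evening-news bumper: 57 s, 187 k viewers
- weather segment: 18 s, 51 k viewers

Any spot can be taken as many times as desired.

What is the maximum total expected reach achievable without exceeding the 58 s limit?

Best packing: podcast midroll — 58 s, 216 total.
Nothing else within 58 s beats 216.

216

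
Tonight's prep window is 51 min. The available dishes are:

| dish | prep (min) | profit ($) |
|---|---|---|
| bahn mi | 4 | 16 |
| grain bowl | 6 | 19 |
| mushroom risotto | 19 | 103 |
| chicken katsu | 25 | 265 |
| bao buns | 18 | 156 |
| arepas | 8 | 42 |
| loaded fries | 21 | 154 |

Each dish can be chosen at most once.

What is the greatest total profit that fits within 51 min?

463

Chicken katsu + bao buns + arepas uses 51 of the 51 min and totals 463.
Next best is grain bowl + chicken katsu + bao buns at 440 (49 min) — short by 23.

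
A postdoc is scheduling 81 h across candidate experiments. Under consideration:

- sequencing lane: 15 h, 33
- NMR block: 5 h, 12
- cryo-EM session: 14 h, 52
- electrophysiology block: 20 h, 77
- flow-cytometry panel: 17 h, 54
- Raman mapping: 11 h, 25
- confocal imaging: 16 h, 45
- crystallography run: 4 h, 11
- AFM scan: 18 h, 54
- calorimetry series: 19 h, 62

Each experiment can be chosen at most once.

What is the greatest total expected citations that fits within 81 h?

270

Ranking by ratio (expected citations/h): electrophysiology block 3.85, cryo-EM session 3.71, calorimetry series 3.26, flow-cytometry panel 3.18.
A density-first pass picks NMR block + cryo-EM session + electrophysiology block + flow-cytometry panel + crystallography run + calorimetry series — 268 at 79 h.
The 9 h tied up in NMR block and crystallography run is better spent on Raman mapping — total rises to 270 (81 h).
An exhaustive check of the 1024 subsets confirms 270.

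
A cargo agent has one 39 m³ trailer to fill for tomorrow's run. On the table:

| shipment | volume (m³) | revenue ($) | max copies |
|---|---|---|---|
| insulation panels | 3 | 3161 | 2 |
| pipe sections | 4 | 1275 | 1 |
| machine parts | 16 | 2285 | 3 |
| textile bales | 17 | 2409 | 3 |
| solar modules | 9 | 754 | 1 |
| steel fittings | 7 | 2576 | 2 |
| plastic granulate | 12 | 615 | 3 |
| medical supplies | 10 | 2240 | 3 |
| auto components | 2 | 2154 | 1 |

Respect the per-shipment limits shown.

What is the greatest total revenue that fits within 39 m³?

Density check — auto components 1077.00, insulation panels 1053.67, steel fittings 368.00 are the best per m³.
2×insulation panels + pipe sections + 2×steel fittings + medical supplies + auto components uses 36 of the 39 m³ and totals 17143.

17143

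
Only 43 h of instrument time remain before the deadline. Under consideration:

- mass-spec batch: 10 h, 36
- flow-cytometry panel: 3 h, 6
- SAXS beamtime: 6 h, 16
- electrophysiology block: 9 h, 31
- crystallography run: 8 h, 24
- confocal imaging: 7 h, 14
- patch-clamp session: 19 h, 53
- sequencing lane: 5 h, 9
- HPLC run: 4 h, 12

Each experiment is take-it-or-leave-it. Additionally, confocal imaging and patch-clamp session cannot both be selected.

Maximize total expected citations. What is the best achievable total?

By expected citations per h: mass-spec batch 3.60, electrophysiology block 3.44, crystallography run 3.00, HPLC run 3.00 lead.
Taking the top-ratio experiments first gives mass-spec batch + flow-cytometry panel + SAXS beamtime + electrophysiology block + crystallography run + HPLC run for 125 (40 h).
Dropping flow-cytometry panel and SAXS beamtime and crystallography run frees 17 h; slotting in patch-clamp session (19 h) lifts the total to 132 at 42 h.
That's the maximum — no feasible swap from here does better than 132.

132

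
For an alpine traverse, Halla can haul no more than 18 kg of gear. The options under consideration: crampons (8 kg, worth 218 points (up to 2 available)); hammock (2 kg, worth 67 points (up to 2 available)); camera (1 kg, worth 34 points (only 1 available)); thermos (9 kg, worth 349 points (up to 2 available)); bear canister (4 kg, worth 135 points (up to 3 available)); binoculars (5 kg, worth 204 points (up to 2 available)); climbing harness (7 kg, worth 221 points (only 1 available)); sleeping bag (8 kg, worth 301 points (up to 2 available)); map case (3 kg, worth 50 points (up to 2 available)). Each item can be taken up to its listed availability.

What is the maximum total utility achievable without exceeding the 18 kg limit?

709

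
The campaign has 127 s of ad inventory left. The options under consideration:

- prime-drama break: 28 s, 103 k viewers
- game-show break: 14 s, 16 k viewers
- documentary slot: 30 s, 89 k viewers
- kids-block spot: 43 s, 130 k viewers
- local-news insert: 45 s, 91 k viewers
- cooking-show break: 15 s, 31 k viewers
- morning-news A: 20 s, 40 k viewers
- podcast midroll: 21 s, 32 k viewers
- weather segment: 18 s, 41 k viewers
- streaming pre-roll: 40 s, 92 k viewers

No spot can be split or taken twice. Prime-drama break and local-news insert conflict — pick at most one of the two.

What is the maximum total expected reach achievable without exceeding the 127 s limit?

Taking prime-drama break + documentary slot + kids-block spot + weather segment: 119 s used, 363 in expected reach.

363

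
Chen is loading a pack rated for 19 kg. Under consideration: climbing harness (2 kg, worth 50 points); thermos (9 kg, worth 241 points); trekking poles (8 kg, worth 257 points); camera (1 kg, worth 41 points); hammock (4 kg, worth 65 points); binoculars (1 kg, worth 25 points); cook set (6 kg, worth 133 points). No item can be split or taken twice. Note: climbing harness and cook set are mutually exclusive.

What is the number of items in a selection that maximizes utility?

Best achievable utility is 564.
thermos + trekking poles + camera + binoculars hits 564 at 19 kg.
All optima have 4 items.

4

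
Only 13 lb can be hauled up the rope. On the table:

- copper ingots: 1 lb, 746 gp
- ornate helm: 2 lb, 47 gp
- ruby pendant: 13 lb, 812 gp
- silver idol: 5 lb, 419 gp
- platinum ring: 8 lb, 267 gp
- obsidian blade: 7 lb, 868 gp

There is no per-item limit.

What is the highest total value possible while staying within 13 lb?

9698

By value per lb: copper ingots 746.00, obsidian blade 124.00, silver idol 83.80, ruby pendant 62.46 lead.
Best packing: 13×copper ingots — 13 lb, 9698 total.
Every other selection either busts 13 lb or fails to beat 9698.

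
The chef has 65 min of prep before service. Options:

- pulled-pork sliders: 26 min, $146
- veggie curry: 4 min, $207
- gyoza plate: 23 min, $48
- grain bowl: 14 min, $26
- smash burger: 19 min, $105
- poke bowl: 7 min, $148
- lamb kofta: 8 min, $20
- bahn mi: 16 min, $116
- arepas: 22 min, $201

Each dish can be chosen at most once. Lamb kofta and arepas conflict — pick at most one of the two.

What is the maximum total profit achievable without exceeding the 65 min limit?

702

Taking pulled-pork sliders + veggie curry + poke bowl + arepas: 59 min used, 702 in profit.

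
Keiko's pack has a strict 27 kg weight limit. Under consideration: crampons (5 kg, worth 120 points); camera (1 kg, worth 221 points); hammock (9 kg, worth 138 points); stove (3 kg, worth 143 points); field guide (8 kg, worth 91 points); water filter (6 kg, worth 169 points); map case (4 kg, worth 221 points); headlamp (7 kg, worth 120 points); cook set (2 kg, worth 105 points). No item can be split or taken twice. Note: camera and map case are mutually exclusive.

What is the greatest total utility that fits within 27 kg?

896

By utility per kg: camera 221.00, map case 55.25, cook set 52.50 lead.
Crampons + camera + hammock + stove + water filter + cook set uses 26 of the 27 kg and totals 896.
That's the maximum — no feasible swap from here does better than 896.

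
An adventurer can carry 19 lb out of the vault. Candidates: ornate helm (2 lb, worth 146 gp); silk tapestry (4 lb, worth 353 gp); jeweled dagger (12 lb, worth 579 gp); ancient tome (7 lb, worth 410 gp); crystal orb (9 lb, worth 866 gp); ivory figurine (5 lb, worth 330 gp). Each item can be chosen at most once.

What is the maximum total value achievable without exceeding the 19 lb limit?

1549

By value per lb: crystal orb 96.22, silk tapestry 88.25, ornate helm 73.00, ivory figurine 66.00 lead.
Greedy by ratio would take ornate helm + silk tapestry + crystal orb: 15 lb used, total 1365.
Dropping ornate helm frees 2 lb; slotting in ivory figurine (5 lb) lifts the total to 1549 at 18 lb.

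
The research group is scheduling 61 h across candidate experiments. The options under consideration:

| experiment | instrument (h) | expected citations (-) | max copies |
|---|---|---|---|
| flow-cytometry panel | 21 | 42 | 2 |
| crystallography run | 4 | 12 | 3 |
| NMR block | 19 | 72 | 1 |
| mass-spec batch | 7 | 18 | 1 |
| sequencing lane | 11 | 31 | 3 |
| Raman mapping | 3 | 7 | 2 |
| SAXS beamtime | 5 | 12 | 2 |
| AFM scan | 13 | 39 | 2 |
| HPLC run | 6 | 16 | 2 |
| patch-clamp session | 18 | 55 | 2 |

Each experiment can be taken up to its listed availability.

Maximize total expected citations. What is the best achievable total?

198

Density check — NMR block 3.79, patch-clamp session 3.06, crystallography run 3.00, AFM scan 3.00 are the best per h.
Greedy by ratio would take crystallography run + NMR block + 2×patch-clamp session: 59 h used, total 194.
Dropping crystallography run frees 4 h; slotting in HPLC run (6 h) lifts the total to 198 at 61 h.
Every other selection either busts 61 h or exceeds an availability limit or fails to beat 198.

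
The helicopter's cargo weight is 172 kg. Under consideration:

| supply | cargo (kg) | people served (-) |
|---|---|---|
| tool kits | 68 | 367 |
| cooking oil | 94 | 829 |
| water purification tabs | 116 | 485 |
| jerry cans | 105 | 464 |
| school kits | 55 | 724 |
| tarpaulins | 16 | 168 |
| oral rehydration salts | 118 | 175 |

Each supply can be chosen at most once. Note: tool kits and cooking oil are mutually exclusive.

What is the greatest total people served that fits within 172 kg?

1721

By people served per kg: school kits 13.16, tarpaulins 10.50, cooking oil 8.82 lead.
Best packing: cooking oil + school kits + tarpaulins — 165 kg, 1721 total.
Next best is cooking oil + school kits at 1553 (149 kg) — short by 168.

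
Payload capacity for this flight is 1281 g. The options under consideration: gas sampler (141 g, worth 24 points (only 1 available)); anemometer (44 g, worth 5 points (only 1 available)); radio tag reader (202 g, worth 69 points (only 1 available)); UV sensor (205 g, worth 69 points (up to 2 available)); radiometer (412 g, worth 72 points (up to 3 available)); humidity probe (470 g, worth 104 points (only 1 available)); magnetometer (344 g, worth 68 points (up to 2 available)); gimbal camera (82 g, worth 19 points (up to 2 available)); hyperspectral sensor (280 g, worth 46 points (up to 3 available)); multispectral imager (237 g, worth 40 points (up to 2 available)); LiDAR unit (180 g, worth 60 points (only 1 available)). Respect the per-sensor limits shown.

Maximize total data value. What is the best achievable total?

371

Density check — radio tag reader 0.34, UV sensor 0.34, LiDAR unit 0.33 are the best per g.
The ratio heuristic lands on gas sampler + anemometer + radio tag reader + 2×UV sensor + 2×gimbal camera + LiDAR unit (334) but leaves 140 g idle.
The 349 g tied up in gas sampler and anemometer and 2×gimbal camera is better spent on humidity probe — total rises to 371 (1262 g).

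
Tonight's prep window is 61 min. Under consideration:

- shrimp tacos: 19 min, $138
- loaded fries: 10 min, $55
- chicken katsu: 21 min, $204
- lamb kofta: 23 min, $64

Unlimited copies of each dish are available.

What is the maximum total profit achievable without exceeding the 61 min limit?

Taking shrimp tacos + 2×chicken katsu: 61 min used, 546 in profit.
That's the maximum — no swap from here does better than 546.

546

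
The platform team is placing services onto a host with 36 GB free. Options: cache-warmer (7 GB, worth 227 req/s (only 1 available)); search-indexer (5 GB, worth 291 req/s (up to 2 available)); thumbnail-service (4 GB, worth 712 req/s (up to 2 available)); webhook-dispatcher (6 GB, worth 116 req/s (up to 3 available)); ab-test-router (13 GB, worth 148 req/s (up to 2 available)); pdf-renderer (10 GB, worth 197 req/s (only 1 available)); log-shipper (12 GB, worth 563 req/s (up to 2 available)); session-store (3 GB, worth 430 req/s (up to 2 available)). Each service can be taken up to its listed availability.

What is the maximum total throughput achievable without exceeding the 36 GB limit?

Ranking by ratio (throughput/GB): thumbnail-service 178.00, session-store 143.33, search-indexer 58.20, log-shipper 46.92.
The ratio ordering already packs tightly: 2×search-indexer + 2×thumbnail-service + log-shipper + 2×session-store, 36 GB, 3429.
That's the maximum — no swap from here does better than 3429.

3429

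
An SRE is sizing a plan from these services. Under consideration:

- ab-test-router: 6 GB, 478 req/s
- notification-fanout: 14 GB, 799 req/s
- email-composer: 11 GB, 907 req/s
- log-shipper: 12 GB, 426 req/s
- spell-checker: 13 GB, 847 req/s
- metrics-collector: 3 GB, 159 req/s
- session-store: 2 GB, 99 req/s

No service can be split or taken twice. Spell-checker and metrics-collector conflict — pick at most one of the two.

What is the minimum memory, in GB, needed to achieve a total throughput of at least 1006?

Minimise GB subject to total throughput ≥ 1006.
email-composer + session-store reaches 1006 using 13 GB.
Below 13 GB the best achievable stays under 1006.

13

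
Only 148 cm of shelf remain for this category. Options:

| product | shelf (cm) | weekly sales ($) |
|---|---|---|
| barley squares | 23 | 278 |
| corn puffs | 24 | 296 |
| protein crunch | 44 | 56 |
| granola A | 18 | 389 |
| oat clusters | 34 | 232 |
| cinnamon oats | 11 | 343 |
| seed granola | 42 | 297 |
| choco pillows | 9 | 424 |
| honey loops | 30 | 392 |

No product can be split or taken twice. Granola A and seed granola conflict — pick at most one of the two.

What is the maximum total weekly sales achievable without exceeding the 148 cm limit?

2122

The ratio ordering already packs tightly: barley squares + corn puffs + granola A + cinnamon oats + choco pillows + honey loops, 115 cm, 2122.
Runner-up corn puffs + granola A + oat clusters + cinnamon oats + choco pillows + honey loops tops out at 2076.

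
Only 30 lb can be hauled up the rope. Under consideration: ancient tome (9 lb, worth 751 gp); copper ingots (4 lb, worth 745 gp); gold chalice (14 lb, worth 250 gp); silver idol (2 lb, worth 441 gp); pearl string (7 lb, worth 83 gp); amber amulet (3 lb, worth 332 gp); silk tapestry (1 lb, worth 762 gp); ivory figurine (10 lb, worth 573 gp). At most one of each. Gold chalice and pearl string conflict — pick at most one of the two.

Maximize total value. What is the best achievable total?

Ranking by ratio (value/lb): silk tapestry 762.00, silver idol 220.50, copper ingots 186.25, amber amulet 110.67.
Taking ancient tome + copper ingots + silver idol + amber amulet + silk tapestry + ivory figurine: 29 lb used, 3604 in value.
Runner-up ancient tome + copper ingots + silver idol + silk tapestry + ivory figurine tops out at 3272.

3604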